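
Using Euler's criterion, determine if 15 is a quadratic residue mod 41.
By Euler's criterion: 15^{20} ≡ 40 mod 41. Since this equals -1 (≡ 40), 15 is not a QR.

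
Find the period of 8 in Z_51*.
Powers of 8 mod 51: 8^1≡8, 8^2≡13, 8^3≡2, 8^4≡16, 8^5≡26, 8^6≡4, 8^7≡32, 8^8≡1. ord_51(8) = 8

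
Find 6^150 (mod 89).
Using Fermat: 6^{88} ≡ 1 (mod 89). 150 ≡ 62 (mod 88). So 6^{150} ≡ 6^{62} ≡ 10 (mod 89)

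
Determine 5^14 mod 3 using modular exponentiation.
Using Fermat: 5^{2} ≡ 1 mod 3. 14 ≡ 0 mod 2. So 5^{14} ≡ 5^{0} ≡ 1 mod 3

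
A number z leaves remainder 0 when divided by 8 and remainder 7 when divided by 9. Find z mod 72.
M = 8 × 9 = 72. M₁ = 9, y₁ ≡ 1 mod 8. M₂ = 8, y₂ ≡ 8 mod 9. z = 0×9×1 + 7×8×8 ≡ 16 mod 72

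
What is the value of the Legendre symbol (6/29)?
(6/29) = 6^{14} mod 29 = 1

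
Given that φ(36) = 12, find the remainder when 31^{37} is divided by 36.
By Euler: 31^{12} ≡ 1 mod 36 since gcd(31, 36) = 1. 37 = 3×12 + 1. So 31^{37} ≡ 31^{1} ≡ 31 mod 36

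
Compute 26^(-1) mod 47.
Since 47 is prime, by Fermat 26^(-1) ≡ 26^{45} ≡ 38 mod 47. Verify: 26 × 38 = 988 ≡ 1 mod 47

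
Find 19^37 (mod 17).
Using Fermat: 19^{16} ≡ 1 (mod 17). 37 ≡ 5 (mod 16). So 19^{37} ≡ 19^{5} ≡ 15 (mod 17)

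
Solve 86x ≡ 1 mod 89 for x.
Since 89 is prime, by Fermat 86^(-1) ≡ 86^{87} ≡ 59 mod 89. Verify: 86 × 59 = 5074 ≡ 1 mod 89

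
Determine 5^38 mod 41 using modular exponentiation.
By repeated squaring (mod 41): 5^{1}≡5, 5^{2}≡25, 5^{4}≡10, 5^{8}≡18, 5^{16}≡37, 5^{32}≡16. Then 5^{38} = 5^{32+4+2} ≡ 16 × 10 × 25 ≡ 23 (mod 41)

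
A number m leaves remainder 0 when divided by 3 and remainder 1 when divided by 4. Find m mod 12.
M = 3 × 4 = 12. M₁ = 4, y₁ ≡ 1 mod 3. M₂ = 3, y₂ ≡ 3 mod 4. m = 0×4×1 + 1×3×3 ≡ 9 mod 12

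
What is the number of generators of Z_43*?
There are φ(43-1) = φ(42) = 12 primitive roots modulo 43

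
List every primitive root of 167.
There are φ(166) = 82 primitive roots mod 167: {5, 10, 13, 15, 17, 20, 23, 26, 30, 34, 35, 37, 39, 40, 41, 43, 45, 46, 51, 52, 53, 55, 59, 60, 67, 68, 69, 70, 71, 73, 74, 78, 79, 80, 82, 83, 86, 90, 91, 92, 95, 101, 102, 103, 104, 105, 106, 109, 110, 111, 113, 117, 118, 119, 120, 123, 125, 129, 131, 134, 135, 136, 138, 139, 140, 142, 143, 145, 146, 148, 149, 151, 153, 155, 156, 158, 159, 160, 161, 163, 164, 165}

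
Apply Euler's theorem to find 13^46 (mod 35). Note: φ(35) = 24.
By Euler: 13^{24} ≡ 1 (mod 35) since gcd(13, 35) = 1. 46 = 1×24 + 22. So 13^{46} ≡ 13^{22} ≡ 29 (mod 35)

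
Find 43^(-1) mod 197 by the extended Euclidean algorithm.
Extended GCD: 43(55) + 197(-12) = 1. So 43^(-1) ≡ 55 mod 197. Verify: 43 × 55 = 2365 ≡ 1 mod 197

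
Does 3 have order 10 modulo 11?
3^{5} ≡ 1 mod 11 and 5 < 10, so ord_11(3) = 5 ≠ 10 and 3 is not a primitive root.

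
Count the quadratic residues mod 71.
The squaring map on Z_71* is 2-to-1, so there are (70)/2 = 35 QRs.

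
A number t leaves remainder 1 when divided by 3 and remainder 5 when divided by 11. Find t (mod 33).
M = 3 × 11 = 33. M₁ = 11, y₁ ≡ 2 (mod 3). M₂ = 3, y₂ ≡ 4 (mod 11). t = 1×11×2 + 5×3×4 ≡ 16 (mod 33)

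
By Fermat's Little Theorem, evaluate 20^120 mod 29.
By Fermat: 20^{28} ≡ 1 (mod 29). 120 = 4×28 + 8. So 20^{120} ≡ 20^{8} ≡ 20 (mod 29)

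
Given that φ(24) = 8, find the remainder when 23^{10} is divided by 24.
By Euler: 23^{8} ≡ 1 mod 24 since gcd(23, 24) = 1. 10 = 1×8 + 2. So 23^{10} ≡ 23^{2} ≡ 1 mod 24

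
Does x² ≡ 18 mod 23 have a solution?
By Euler's criterion: 18^{11} ≡ 1 mod 23. Since this equals 1, 18 is a QR.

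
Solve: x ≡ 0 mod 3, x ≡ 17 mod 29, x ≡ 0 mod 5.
M = 3 × 29 × 5 = 435. M₁ = 145, y₁ ≡ 1 mod 3. M₂ = 15, y₂ ≡ 2 mod 29. M₃ = 87, y₃ ≡ 3 mod 5. x = 0×145×1 + 17×15×2 + 0×87×3 ≡ 75 mod 435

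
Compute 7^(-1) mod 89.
Since 89 is prime, by Fermat 7^(-1) ≡ 7^{87} ≡ 51 mod 89. Verify: 7 × 51 = 357 ≡ 1 mod 89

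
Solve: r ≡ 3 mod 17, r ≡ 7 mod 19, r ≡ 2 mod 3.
M = 17 × 19 × 3 = 969. M₁ = 57, y₁ ≡ 3 mod 17. M₂ = 51, y₂ ≡ 3 mod 19. M₃ = 323, y₃ ≡ 2 mod 3. r = 3×57×3 + 7×51×3 + 2×323×2 ≡ 938 mod 969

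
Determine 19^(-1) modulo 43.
Since 43 is prime, by Fermat 19^(-1) ≡ 19^{41} ≡ 34 (mod 43). Verify: 19 × 34 = 646 ≡ 1 (mod 43)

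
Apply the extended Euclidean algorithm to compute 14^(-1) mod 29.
Extended GCD: 14(-2) + 29(1) = 1. So 14^(-1) ≡ -2 ≡ 27 mod 29. Verify: 14 × 27 = 378 ≡ 1 mod 29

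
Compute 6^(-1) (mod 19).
Since 19 is prime, by Fermat 6^(-1) ≡ 6^{17} ≡ 16 (mod 19). Verify: 6 × 16 = 96 ≡ 1 (mod 19)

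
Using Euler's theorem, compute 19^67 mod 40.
By Euler: 19^{16} ≡ 1 (mod 40) since gcd(19, 40) = 1. 67 = 4×16 + 3. So 19^{67} ≡ 19^{3} ≡ 19 (mod 40)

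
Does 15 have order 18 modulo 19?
ord_19(15) divides 18. For each prime q|18: 15^{9}≡18, 15^{6}≡11, none ≡ 1. So 15 has order 18 and is a primitive root mod 19.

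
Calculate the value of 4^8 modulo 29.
By repeated squaring (mod 29): 4^{1}≡4, 4^{2}≡16, 4^{4}≡24, 4^{8}≡25. So 4^{8} ≡ 25 (mod 29)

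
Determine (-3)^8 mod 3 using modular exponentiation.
By repeated squaring (mod 3): (-3)^{1}≡0, (-3)^{2}≡0, (-3)^{4}≡0, (-3)^{8}≡0. So (-3)^{8} ≡ 0 (mod 3)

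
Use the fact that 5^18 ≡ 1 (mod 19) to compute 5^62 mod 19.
By Fermat: 5^{18} ≡ 1 (mod 19). 62 = 3×18 + 8. So 5^{62} ≡ 5^{8} ≡ 4 (mod 19)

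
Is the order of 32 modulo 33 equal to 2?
Powers of 32 mod 33: 32^1≡32, 32^2≡1. First k with 32^k≡1 is k=2. Yes, ord_33(32) = 2.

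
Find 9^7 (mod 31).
By repeated squaring (mod 31): 9^{1}≡9, 9^{2}≡19, 9^{4}≡20. Then 9^{7} = 9^{4+2+1} ≡ 20 × 19 × 9 ≡ 10 (mod 31)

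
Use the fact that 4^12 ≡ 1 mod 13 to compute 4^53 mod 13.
By Fermat: 4^{12} ≡ 1 mod 13. 53 = 4×12 + 5. So 4^{53} ≡ 4^{5} ≡ 10 mod 13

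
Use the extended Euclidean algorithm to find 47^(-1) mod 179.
Extended GCD: 47(80) + 179(-21) = 1. So 47^(-1) ≡ 80 mod 179. Verify: 47 × 80 = 3760 ≡ 1 mod 179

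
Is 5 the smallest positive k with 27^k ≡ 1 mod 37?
Powers of 27 mod 37: 27^1≡27, 27^2≡26, 27^3≡36, 27^4≡10, 27^5≡11, 27^6≡1. 27^5≡11≢1, so ord ≠ 5. No, the actual order is 6.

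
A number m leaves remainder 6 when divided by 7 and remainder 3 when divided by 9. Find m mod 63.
M = 7 × 9 = 63. M₁ = 9, y₁ ≡ 4 mod 7. M₂ = 7, y₂ ≡ 4 mod 9. m = 6×9×4 + 3×7×4 ≡ 48 mod 63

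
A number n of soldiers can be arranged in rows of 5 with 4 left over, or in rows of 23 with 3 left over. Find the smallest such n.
M = 5 × 23 = 115. M₁ = 23, y₁ ≡ 2 (mod 5). M₂ = 5, y₂ ≡ 14 (mod 23). n = 4×23×2 + 3×5×14 ≡ 49 (mod 115)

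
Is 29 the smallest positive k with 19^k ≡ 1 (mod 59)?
Powers of 19 mod 59: 19^1≡19, 19^2≡7, 19^3≡15, 19^4≡49, 19^5≡46, 19^6≡48, 19^7≡27, 19^8≡41, 19^9≡12, 19^10≡51, 19^11≡25, 19^12≡3, 19^13≡57, 19^14≡21, 19^15≡45, 19^16≡29, 19^17≡20, 19^18≡26, 19^19≡22, 19^20≡5, 19^21≡36, 19^22≡35, 19^23≡16, 19^24≡9, 19^25≡53, 19^26≡4, 19^27≡17, 19^28≡28, 19^29≡1. First k with 19^k≡1 is k=29. Yes, ord_59(19) = 29.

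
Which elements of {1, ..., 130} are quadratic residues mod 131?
QRs mod 131: {1, 3, 4, 5, 7, 9, 11, 12, 13, 15, 16, 20, 21, 25, 27, 28, 33, 34, 35, 36, 38, 39, 41, 43, 44, 45, 46, 48, 49, 52, 53, 55, 58, 59, 60, 61, 62, 63, 64, 65, 74, 75, 77, 80, 81, 84, 89, 91, 94, 99, 100, 101, 102, 105, 107, 108, 109, 112, 113, 114, 117, 121, 123, 125, 129}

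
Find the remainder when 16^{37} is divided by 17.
By Fermat: 16^{16} ≡ 1 mod 17. 37 = 2×16 + 5. So 16^{37} ≡ 16^{5} ≡ 16 mod 17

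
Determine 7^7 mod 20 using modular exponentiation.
By repeated squaring mod 20: 7^{1}≡7, 7^{2}≡9, 7^{4}≡1. Then 7^{7} = 7^{4+2+1} ≡ 1 × 9 × 7 ≡ 3 mod 20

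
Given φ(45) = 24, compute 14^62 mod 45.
By Euler: 14^{24} ≡ 1 (mod 45) since gcd(14, 45) = 1. 62 = 2×24 + 14. So 14^{62} ≡ 14^{14} ≡ 16 (mod 45)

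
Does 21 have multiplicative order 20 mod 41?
Powers of 21 mod 41: 21^1≡21, 21^2≡31, 21^3≡36, 21^4≡18, 21^5≡9, 21^6≡25, 21^7≡33, 21^8≡37, 21^9≡39, 21^10≡40, 21^11≡20, 21^12≡10, 21^13≡5, 21^14≡23, 21^15≡32, 21^16≡16, 21^17≡8, 21^18≡4, 21^19≡2, 21^20≡1. First k with 21^k≡1 is k=20. Yes, ord_41(21) = 20.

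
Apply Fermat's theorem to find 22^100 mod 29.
By Fermat: 22^{28} ≡ 1 mod 29. 100 = 3×28 + 16. So 22^{100} ≡ 22^{16} ≡ 20 mod 29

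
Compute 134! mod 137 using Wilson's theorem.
(136)! = (134)! × (135) × (136) ≡ -1 mod 137. So (134)! ≡ -1 × [(136)(135)]^(-1) ≡ 68 mod 137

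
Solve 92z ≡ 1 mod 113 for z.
Since 113 is prime, by Fermat 92^(-1) ≡ 92^{111} ≡ 43 mod 113. Verify: 92 × 43 = 3956 ≡ 1 mod 113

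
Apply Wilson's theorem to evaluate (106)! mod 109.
(108)! = (106)! × (107) × (108) ≡ -1 mod 109. So (106)! ≡ -1 × [(108)(107)]^(-1) ≡ 54 mod 109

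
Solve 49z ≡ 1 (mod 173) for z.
Since 173 is prime, by Fermat 49^(-1) ≡ 49^{171} ≡ 113 (mod 173). Verify: 49 × 113 = 5537 ≡ 1 (mod 173)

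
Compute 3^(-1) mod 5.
Since 5 is prime, by Fermat 3^(-1) ≡ 3^{3} ≡ 2 mod 5. Verify: 3 × 2 = 6 ≡ 1 mod 5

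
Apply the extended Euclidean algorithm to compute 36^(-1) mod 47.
Extended GCD: 36(17) + 47(-13) = 1. So 36^(-1) ≡ 17 (mod 47). Verify: 36 × 17 = 612 ≡ 1 (mod 47)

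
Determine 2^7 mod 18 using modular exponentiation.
By repeated squaring (mod 18): 2^{1}≡2, 2^{2}≡4, 2^{4}≡16. Then 2^{7} = 2^{4+2+1} ≡ 16 × 4 × 2 ≡ 2 (mod 18)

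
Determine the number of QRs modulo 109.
Exactly half the non-zero residues mod a prime are QRs: (109-1)/2 = 54.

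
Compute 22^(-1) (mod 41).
Since 41 is prime, by Fermat 22^(-1) ≡ 22^{39} ≡ 28 (mod 41). Verify: 22 × 28 = 616 ≡ 1 (mod 41)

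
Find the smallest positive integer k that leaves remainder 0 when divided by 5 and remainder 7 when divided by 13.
M = 5 × 13 = 65. M₁ = 13, y₁ ≡ 2 mod 5. M₂ = 5, y₂ ≡ 8 mod 13. k = 0×13×2 + 7×5×8 ≡ 20 mod 65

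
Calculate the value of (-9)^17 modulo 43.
By repeated squaring mod 43: (-9)^{1}≡34, (-9)^{2}≡38, (-9)^{4}≡25, (-9)^{8}≡23, (-9)^{16}≡13. Then (-9)^{17} = (-9)^{16+1} ≡ 13 × 34 ≡ 12 mod 43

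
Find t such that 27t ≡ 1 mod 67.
Since 67 is prime, by Fermat 27^(-1) ≡ 27^{65} ≡ 5 mod 67. Verify: 27 × 5 = 135 ≡ 1 mod 67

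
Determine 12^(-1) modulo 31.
Since 31 is prime, by Fermat 12^(-1) ≡ 12^{29} ≡ 13 mod 31. Verify: 12 × 13 = 156 ≡ 1 mod 31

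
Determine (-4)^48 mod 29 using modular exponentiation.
Using Fermat: (-4)^{28} ≡ 1 (mod 29). 48 ≡ 20 (mod 28). So (-4)^{48} ≡ (-4)^{20} ≡ 7 (mod 29)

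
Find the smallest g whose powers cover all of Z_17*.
g = 3. For each prime q|16: 3^{8}≡16, none ≡ 1, so ord_17(3) = 16 and 3 is a primitive root.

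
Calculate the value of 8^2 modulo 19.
8^{2} = 64 ≡ 7 mod 19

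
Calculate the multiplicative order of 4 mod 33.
Powers of 4 mod 33: 4^1≡4, 4^2≡16, 4^3≡31, 4^4≡25, 4^5≡1. Order = 5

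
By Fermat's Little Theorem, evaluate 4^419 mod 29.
By Fermat: 4^{28} ≡ 1 (mod 29). 419 ≡ 27 (mod 28). So 4^{419} ≡ 4^{27} ≡ 22 (mod 29)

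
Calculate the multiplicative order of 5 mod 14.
Powers of 5 mod 14: 5^1≡5, 5^2≡11, 5^3≡13, 5^4≡9, 5^5≡3, 5^6≡1. ord_14(5) = 6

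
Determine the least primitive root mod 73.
g = 5. For each prime q|72: 5^{36}≡72, 5^{24}≡8, none ≡ 1, so ord_73(5) = 72 and 5 is a primitive root.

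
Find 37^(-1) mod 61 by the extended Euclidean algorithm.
Extended GCD: 37(-28) + 61(17) = 1. So 37^(-1) ≡ -28 ≡ 33 mod 61. Verify: 37 × 33 = 1221 ≡ 1 mod 61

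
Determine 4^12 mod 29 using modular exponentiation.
By repeated squaring mod 29: 4^{1}≡4, 4^{2}≡16, 4^{4}≡24, 4^{8}≡25. Then 4^{12} = 4^{8+4} ≡ 25 × 24 ≡ 20 mod 29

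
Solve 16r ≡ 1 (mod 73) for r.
Since 73 is prime, by Fermat 16^(-1) ≡ 16^{71} ≡ 32 (mod 73). Verify: 16 × 32 = 512 ≡ 1 (mod 73)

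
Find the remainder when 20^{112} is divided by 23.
By Fermat: 20^{22} ≡ 1 (mod 23). 112 = 5×22 + 2. So 20^{112} ≡ 20^{2} ≡ 9 (mod 23)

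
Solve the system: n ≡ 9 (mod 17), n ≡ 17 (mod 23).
M = 17 × 23 = 391. M₁ = 23, y₁ ≡ 3 (mod 17). M₂ = 17, y₂ ≡ 19 (mod 23). n = 9×23×3 + 17×17×19 ≡ 247 (mod 391)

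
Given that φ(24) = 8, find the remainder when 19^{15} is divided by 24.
By Euler: 19^{8} ≡ 1 mod 24 since gcd(19, 24) = 1. 15 = 1×8 + 7. So 19^{15} ≡ 19^{7} ≡ 19 mod 24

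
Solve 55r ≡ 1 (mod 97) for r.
Since 97 is prime, by Fermat 55^(-1) ≡ 55^{95} ≡ 30 (mod 97). Verify: 55 × 30 = 1650 ≡ 1 (mod 97)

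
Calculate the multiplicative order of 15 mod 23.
Powers of 15 mod 23: 15^1≡15, 15^2≡18, 15^3≡17, 15^4≡2, 15^5≡7, 15^6≡13, 15^7≡11, 15^8≡4, 15^9≡14, 15^10≡3, 15^11≡22, 15^12≡8, 15^13≡5, 15^14≡6, 15^15≡21, 15^16≡16, 15^17≡10, 15^18≡12, 15^19≡19, 15^20≡9, 15^21≡20, 15^22≡1. ord_23(15) = 22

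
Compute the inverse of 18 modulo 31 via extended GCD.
Extended GCD: 18(-12) + 31(7) = 1. So 18^(-1) ≡ -12 ≡ 19 (mod 31). Verify: 18 × 19 = 342 ≡ 1 (mod 31)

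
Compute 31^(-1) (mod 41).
Since 41 is prime, by Fermat 31^(-1) ≡ 31^{39} ≡ 4 (mod 41). Verify: 31 × 4 = 124 ≡ 1 (mod 41)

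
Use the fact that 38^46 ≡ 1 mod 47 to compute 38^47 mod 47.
By Fermat: 38^{46} ≡ 1 mod 47. So 38^{47} = 38^{46} · 38^{1} ≡ 38^{1} ≡ 38 mod 47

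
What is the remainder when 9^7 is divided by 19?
By repeated squaring mod 19: 9^{1}≡9, 9^{2}≡5, 9^{4}≡6. Then 9^{7} = 9^{4+2+1} ≡ 6 × 5 × 9 ≡ 4 mod 19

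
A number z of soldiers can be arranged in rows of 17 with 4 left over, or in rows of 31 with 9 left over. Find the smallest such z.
M = 17 × 31 = 527. M₁ = 31, y₁ ≡ 11 (mod 17). M₂ = 17, y₂ ≡ 11 (mod 31). z = 4×31×11 + 9×17×11 ≡ 412 (mod 527)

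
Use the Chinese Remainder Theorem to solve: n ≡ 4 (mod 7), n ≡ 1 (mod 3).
M = 7 × 3 = 21. M₁ = 3, y₁ ≡ 5 (mod 7). M₂ = 7, y₂ ≡ 1 (mod 3). n = 4×3×5 + 1×7×1 ≡ 4 (mod 21)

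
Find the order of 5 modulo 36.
Powers of 5 mod 36: 5^1≡5, 5^2≡25, 5^3≡17, 5^4≡13, 5^5≡29, 5^6≡1. ord_36(5) = 6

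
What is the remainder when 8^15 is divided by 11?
Using Fermat: 8^{10} ≡ 1 (mod 11). 15 ≡ 5 (mod 10). So 8^{15} ≡ 8^{5} ≡ 10 (mod 11)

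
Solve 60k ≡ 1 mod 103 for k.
Since 103 is prime, by Fermat 60^(-1) ≡ 60^{101} ≡ 91 mod 103. Verify: 60 × 91 = 5460 ≡ 1 mod 103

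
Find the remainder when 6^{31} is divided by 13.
By Fermat: 6^{12} ≡ 1 mod 13. 31 = 2×12 + 7. So 6^{31} ≡ 6^{7} ≡ 7 mod 13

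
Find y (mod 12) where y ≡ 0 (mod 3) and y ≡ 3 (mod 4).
M = 3 × 4 = 12. M₁ = 4, y₁ ≡ 1 (mod 3). M₂ = 3, y₂ ≡ 3 (mod 4). y = 0×4×1 + 3×3×3 ≡ 3 (mod 12)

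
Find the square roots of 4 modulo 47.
The square roots of 4 mod 47 are 2 and 45. Verify: 2² = 4 ≡ 4 (mod 47)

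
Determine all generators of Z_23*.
There are φ(22) = 10 primitive roots mod 23: {5, 7, 10, 11, 14, 15, 17, 19, 20, 21}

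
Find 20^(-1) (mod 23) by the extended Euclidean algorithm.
Extended GCD: 20(-8) + 23(7) = 1. So 20^(-1) ≡ -8 ≡ 15 (mod 23). Verify: 20 × 15 = 300 ≡ 1 (mod 23)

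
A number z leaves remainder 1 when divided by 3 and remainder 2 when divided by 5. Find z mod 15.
M = 3 × 5 = 15. M₁ = 5, y₁ ≡ 2 mod 3. M₂ = 3, y₂ ≡ 2 mod 5. z = 1×5×2 + 2×3×2 ≡ 7 mod 15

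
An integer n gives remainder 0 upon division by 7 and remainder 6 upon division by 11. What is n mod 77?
M = 7 × 11 = 77. M₁ = 11, y₁ ≡ 2 mod 7. M₂ = 7, y₂ ≡ 8 mod 11. n = 0×11×2 + 6×7×8 ≡ 28 mod 77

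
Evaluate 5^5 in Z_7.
By repeated squaring (mod 7): 5^{1}≡5, 5^{2}≡4, 5^{4}≡2. Then 5^{5} = 5^{4+1} ≡ 2 × 5 ≡ 3 (mod 7)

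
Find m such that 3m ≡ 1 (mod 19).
Since 19 is prime, by Fermat 3^(-1) ≡ 3^{17} ≡ 13 (mod 19). Verify: 3 × 13 = 39 ≡ 1 (mod 19)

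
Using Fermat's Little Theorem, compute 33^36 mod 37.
By Fermat's Little Theorem, 33^{36} ≡ 1 mod 37 since 37 is prime and gcd(33, 37) = 1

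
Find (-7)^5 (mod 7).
By repeated squaring (mod 7): (-7)^{1}≡0, (-7)^{2}≡0, (-7)^{4}≡0. Then (-7)^{5} = (-7)^{4+1} ≡ 0 × 0 ≡ 0 (mod 7)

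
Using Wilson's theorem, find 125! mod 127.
(126)! = (125)! × (126) ≡ -1 mod 127. So (125)! ≡ -1 × (126)^(-1) ≡ (-1)×(-1) = 1 mod 127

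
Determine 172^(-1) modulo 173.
Since 173 is prime, by Fermat 172^(-1) ≡ 172^{171} ≡ 172 mod 173. Verify: 172 × 172 = 29584 ≡ 1 mod 173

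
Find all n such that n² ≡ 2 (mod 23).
The square roots of 2 mod 23 are 18 and 5. Verify: 18² = 324 ≡ 2 (mod 23)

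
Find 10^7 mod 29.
By repeated squaring mod 29: 10^{1}≡10, 10^{2}≡13, 10^{4}≡24. Then 10^{7} = 10^{4+2+1} ≡ 24 × 13 × 10 ≡ 17 mod 29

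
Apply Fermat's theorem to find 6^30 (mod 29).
By Fermat: 6^{28} ≡ 1 (mod 29). So 6^{30} = 6^{28} · 6^{2} ≡ 6^{2} ≡ 7 (mod 29)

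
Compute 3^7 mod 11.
By repeated squaring (mod 11): 3^{1}≡3, 3^{2}≡9, 3^{4}≡4. Then 3^{7} = 3^{4+2+1} ≡ 4 × 9 × 3 ≡ 9 (mod 11)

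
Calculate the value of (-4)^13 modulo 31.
By repeated squaring (mod 31): (-4)^{1}≡27, (-4)^{2}≡16, (-4)^{4}≡8, (-4)^{8}≡2. Then (-4)^{13} = (-4)^{8+4+1} ≡ 2 × 8 × 27 ≡ 29 (mod 31)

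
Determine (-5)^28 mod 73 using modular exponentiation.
By repeated squaring mod 73: (-5)^{1}≡68, (-5)^{2}≡25, (-5)^{4}≡41, (-5)^{8}≡2, (-5)^{16}≡4. Then (-5)^{28} = (-5)^{16+8+4} ≡ 4 × 2 × 41 ≡ 36 mod 73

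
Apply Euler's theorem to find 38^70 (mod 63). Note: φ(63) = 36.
By Euler: 38^{36} ≡ 1 (mod 63) since gcd(38, 63) = 1. 70 = 1×36 + 34. So 38^{70} ≡ 38^{34} ≡ 25 (mod 63)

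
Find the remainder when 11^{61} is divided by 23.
By Fermat: 11^{22} ≡ 1 (mod 23). 61 = 2×22 + 17. So 11^{61} ≡ 11^{17} ≡ 14 (mod 23)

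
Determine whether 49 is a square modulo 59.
By Euler's criterion: 49^{29} ≡ 1 (mod 59). Since this equals 1, 49 is a QR.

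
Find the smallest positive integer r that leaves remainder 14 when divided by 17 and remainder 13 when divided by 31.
M = 17 × 31 = 527. M₁ = 31, y₁ ≡ 11 (mod 17). M₂ = 17, y₂ ≡ 11 (mod 31). r = 14×31×11 + 13×17×11 ≡ 354 (mod 527)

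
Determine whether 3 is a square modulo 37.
By Euler's criterion: 3^{18} ≡ 1 (mod 37). Since this equals 1, 3 is a QR.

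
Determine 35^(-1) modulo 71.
Since 71 is prime, by Fermat 35^(-1) ≡ 35^{69} ≡ 69 mod 71. Verify: 35 × 69 = 2415 ≡ 1 mod 71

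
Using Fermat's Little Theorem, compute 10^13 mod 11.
By Fermat: 10^{10} ≡ 1 (mod 11). So 10^{13} = 10^{10} · 10^{3} ≡ 10^{3} ≡ 10 (mod 11)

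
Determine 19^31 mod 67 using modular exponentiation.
By repeated squaring (mod 67): 19^{1}≡19, 19^{2}≡26, 19^{4}≡6, 19^{8}≡36, 19^{16}≡23. Then 19^{31} = 19^{16+8+4+2+1} ≡ 23 × 36 × 6 × 26 × 19 ≡ 49 (mod 67)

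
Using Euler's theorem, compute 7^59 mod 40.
By Euler: 7^{16} ≡ 1 mod 40 since gcd(7, 40) = 1. 59 = 3×16 + 11. So 7^{59} ≡ 7^{11} ≡ 23 mod 40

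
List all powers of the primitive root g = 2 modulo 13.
2^1, 2^2, ..., 2^{12} mod 13: [2, 4, 8, 3, 6, 12, 11, 9, 5, 10, 7, 1]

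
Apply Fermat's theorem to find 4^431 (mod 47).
By Fermat: 4^{46} ≡ 1 (mod 47). 431 ≡ 17 (mod 46). So 4^{431} ≡ 4^{17} ≡ 27 (mod 47)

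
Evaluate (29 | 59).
(29/59) = 29^{29} mod 59 = 1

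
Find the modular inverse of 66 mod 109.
Since 109 is prime, by Fermat 66^(-1) ≡ 66^{107} ≡ 38 (mod 109). Verify: 66 × 38 = 2508 ≡ 1 (mod 109)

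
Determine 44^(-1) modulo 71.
Since 71 is prime, by Fermat 44^(-1) ≡ 44^{69} ≡ 21 mod 71. Verify: 44 × 21 = 924 ≡ 1 mod 71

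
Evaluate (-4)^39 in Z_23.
Using Fermat: (-4)^{22} ≡ 1 (mod 23). 39 ≡ 17 (mod 22). So (-4)^{39} ≡ (-4)^{17} ≡ 21 (mod 23)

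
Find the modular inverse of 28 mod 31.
Since 31 is prime, by Fermat 28^(-1) ≡ 28^{29} ≡ 10 (mod 31). Verify: 28 × 10 = 280 ≡ 1 (mod 31)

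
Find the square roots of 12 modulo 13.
The square roots of 12 mod 13 are 8 and 5. Verify: 8² = 64 ≡ 12 (mod 13)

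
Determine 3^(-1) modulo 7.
Since 7 is prime, by Fermat 3^(-1) ≡ 3^{5} ≡ 5 mod 7. Verify: 3 × 5 = 15 ≡ 1 mod 7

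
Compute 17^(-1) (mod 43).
Since 43 is prime, by Fermat 17^(-1) ≡ 17^{41} ≡ 38 (mod 43). Verify: 17 × 38 = 646 ≡ 1 (mod 43)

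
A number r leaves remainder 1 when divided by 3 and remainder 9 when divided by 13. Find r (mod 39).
M = 3 × 13 = 39. M₁ = 13, y₁ ≡ 1 (mod 3). M₂ = 3, y₂ ≡ 9 (mod 13). r = 1×13×1 + 9×3×9 ≡ 22 (mod 39)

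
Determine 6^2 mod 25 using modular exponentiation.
6^{2} = 36 ≡ 11 (mod 25)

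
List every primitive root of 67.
There are φ(66) = 20 primitive roots mod 67: {2, 7, 11, 12, 13, 18, 20, 28, 31, 32, 34, 41, 44, 46, 48, 50, 51, 57, 61, 63}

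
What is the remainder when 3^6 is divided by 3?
By repeated squaring (mod 3): 3^{1}≡0, 3^{2}≡0, 3^{4}≡0. Then 3^{6} = 3^{4+2} ≡ 0 × 0 ≡ 0 (mod 3)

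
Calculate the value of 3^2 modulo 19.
3^{2} = 9 ≡ 9 mod 19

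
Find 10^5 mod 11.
By repeated squaring mod 11: 10^{1}≡10, 10^{2}≡1, 10^{4}≡1. Then 10^{5} = 10^{4+1} ≡ 1 × 10 ≡ 10 mod 11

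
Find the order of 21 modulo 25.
Powers of 21 mod 25: 21^1≡21, 21^2≡16, 21^3≡11, 21^4≡6, 21^5≡1. So the order of 21 is 5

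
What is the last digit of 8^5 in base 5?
Using Fermat: 8^{4} ≡ 1 (mod 5). 5 ≡ 1 (mod 4). So 8^{5} ≡ 8^{1} ≡ 3 (mod 5)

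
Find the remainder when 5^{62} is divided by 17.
By Fermat: 5^{16} ≡ 1 (mod 17). 62 = 3×16 + 14. So 5^{62} ≡ 5^{14} ≡ 15 (mod 17)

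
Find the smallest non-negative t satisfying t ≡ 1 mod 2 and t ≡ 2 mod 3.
M = 2 × 3 = 6. M₁ = 3, y₁ ≡ 1 mod 2. M₂ = 2, y₂ ≡ 2 mod 3. t = 1×3×1 + 2×2×2 ≡ 5 mod 6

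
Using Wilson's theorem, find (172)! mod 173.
By Wilson's theorem, (172)! ≡ -1 ≡ 172 (mod 173)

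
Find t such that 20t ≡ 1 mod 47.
Since 47 is prime, by Fermat 20^(-1) ≡ 20^{45} ≡ 40 mod 47. Verify: 20 × 40 = 800 ≡ 1 mod 47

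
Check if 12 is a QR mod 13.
By Euler's criterion: 12^{6} ≡ 1 mod 13. Since this equals 1, 12 is a QR.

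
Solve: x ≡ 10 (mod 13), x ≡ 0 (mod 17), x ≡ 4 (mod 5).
M = 13 × 17 × 5 = 1105. M₁ = 85, y₁ ≡ 2 (mod 13). M₂ = 65, y₂ ≡ 11 (mod 17). M₃ = 221, y₃ ≡ 1 (mod 5). x = 10×85×2 + 0×65×11 + 4×221×1 ≡ 374 (mod 1105)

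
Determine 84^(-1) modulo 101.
Since 101 is prime, by Fermat 84^(-1) ≡ 84^{99} ≡ 95 (mod 101). Verify: 84 × 95 = 7980 ≡ 1 (mod 101)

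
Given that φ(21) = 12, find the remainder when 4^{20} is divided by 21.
By Euler: 4^{12} ≡ 1 mod 21 since gcd(4, 21) = 1. 20 = 1×12 + 8. So 4^{20} ≡ 4^{8} ≡ 16 mod 21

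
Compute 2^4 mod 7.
2^{4} = 16 ≡ 2 (mod 7)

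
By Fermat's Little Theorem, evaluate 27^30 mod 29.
By Fermat: 27^{28} ≡ 1 (mod 29). So 27^{30} = 27^{28} · 27^{2} ≡ 27^{2} ≡ 4 (mod 29)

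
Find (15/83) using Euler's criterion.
(15/83) = 15^{41} mod 83 = -1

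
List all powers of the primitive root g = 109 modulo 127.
109^1, 109^2, ..., 109^{126} mod 127: [109, 70, 10, 74, 65, 100, 105, 15, 111, 34, 23, 94, 86, 103, 51, 98, 14, 2, 91, 13, 20, 21, 3, 73, 83, 30, 95, 68, 46, 61, 45, 79, 102, 69, 28, 4, 55, 26, 40, 42, 6, 19, 39, 60, 63, 9, 92, 122, 90, 31, 77, 11, 56, 8, 110, 52, 80, 84, 12, 38, 78, 120, 126, 18, 57, 117, 53, 62, 27, 22, 112, 16, 93, 104, 33, 41, 24, 76, 29, 113, 125, 36, 114, 107, 106, 124, 54, 44, 97, 32, 59, 81, 66, 82, 48, 25, 58, 99, 123, 72, 101, 87, 85, 121, 108, 88, 67, 64, 118, 35, 5, 37, 96, 50, 116, 71, 119, 17, 75, 47, 43, 115, 89, 49, 7, 1]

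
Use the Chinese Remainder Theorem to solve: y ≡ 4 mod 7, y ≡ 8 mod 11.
M = 7 × 11 = 77. M₁ = 11, y₁ ≡ 2 mod 7. M₂ = 7, y₂ ≡ 8 mod 11. y = 4×11×2 + 8×7×8 ≡ 74 mod 77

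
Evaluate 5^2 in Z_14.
5^{2} = 25 ≡ 11 (mod 14)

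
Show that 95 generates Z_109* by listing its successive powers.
95^1, 95^2, ..., 95^{108} mod 109: [95, 87, 90, 48, 91, 34, 69, 15, 8, 106, 42, 66, 57, 74, 54, 7, 11, 64, 85, 9, 92, 20, 47, 105, 56, 88, 76, 26, 72, 82, 51, 49, 77, 12, 50, 63, 99, 31, 2, 81, 65, 71, 96, 73, 68, 29, 30, 16, 103, 84, 23, 5, 39, 108, 14, 22, 19, 61, 18, 75, 40, 94, 101, 3, 67, 43, 52, 35, 55, 102, 98, 45, 24, 100, 17, 89, 62, 4, 53, 21, 33, 83, 37, 27, 58, 60, 32, 97, 59, 46, 10, 78, 107, 28, 44, 38, 13, 36, 41, 80, 79, 93, 6, 25, 86, 104, 70, 1]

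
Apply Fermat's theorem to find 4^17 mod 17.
By Fermat: 4^{16} ≡ 1 mod 17. So 4^{17} = 4^{16} · 4^{1} ≡ 4^{1} ≡ 4 mod 17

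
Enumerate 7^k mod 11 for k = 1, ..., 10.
7^1, 7^2, ..., 7^{10} mod 11: [7, 5, 2, 3, 10, 4, 6, 9, 8, 1]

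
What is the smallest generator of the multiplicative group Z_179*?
g = 2. Powers: [2, 4, 8, 16, 32, 64, ...] generates all 178 non-zero residues.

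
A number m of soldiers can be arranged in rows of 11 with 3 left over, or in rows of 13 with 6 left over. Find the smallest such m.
M = 11 × 13 = 143. M₁ = 13, y₁ ≡ 6 (mod 11). M₂ = 11, y₂ ≡ 6 (mod 13). m = 3×13×6 + 6×11×6 ≡ 58 (mod 143)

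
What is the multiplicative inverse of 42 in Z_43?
Since 43 is prime, by Fermat 42^(-1) ≡ 42^{41} ≡ 42 (mod 43). Verify: 42 × 42 = 1764 ≡ 1 (mod 43)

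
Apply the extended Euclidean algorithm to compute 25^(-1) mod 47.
Extended GCD: 25(-15) + 47(8) = 1. So 25^(-1) ≡ -15 ≡ 32 mod 47. Verify: 25 × 32 = 800 ≡ 1 mod 47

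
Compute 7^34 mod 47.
By repeated squaring (mod 47): 7^{1}≡7, 7^{2}≡2, 7^{4}≡4, 7^{8}≡16, 7^{16}≡21, 7^{32}≡18. Then 7^{34} = 7^{32+2} ≡ 18 × 2 ≡ 36 (mod 47)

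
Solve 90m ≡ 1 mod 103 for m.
Since 103 is prime, by Fermat 90^(-1) ≡ 90^{101} ≡ 95 mod 103. Verify: 90 × 95 = 8550 ≡ 1 mod 103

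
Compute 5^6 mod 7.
Using Fermat: 5^{6} ≡ 1 (mod 7). 6 ≡ 0 (mod 6). So 5^{6} ≡ 5^{0} ≡ 1 (mod 7)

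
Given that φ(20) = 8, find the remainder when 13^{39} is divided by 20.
By Euler: 13^{8} ≡ 1 mod 20 since gcd(13, 20) = 1. 39 = 4×8 + 7. So 13^{39} ≡ 13^{7} ≡ 17 mod 20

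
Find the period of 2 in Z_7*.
Powers of 2 mod 7: 2^1≡2, 2^2≡4, 2^3≡1. ord_7(2) = 3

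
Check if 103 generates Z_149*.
103^{74} ≡ 1 mod 149 and 74 < 148, so ord_149(103) = 74 ≠ 148 and 103 is not a primitive root.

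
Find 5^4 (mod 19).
5^{4} = 625 ≡ 17 (mod 19)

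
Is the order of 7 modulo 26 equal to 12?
Powers of 7 mod 26: 7^1≡7, 7^2≡23, 7^3≡5, 7^4≡9, 7^5≡11, 7^6≡25, 7^7≡19, 7^8≡3, 7^9≡21, 7^10≡17, 7^11≡15, 7^12≡1. First k with 7^k≡1 is k=12. Yes, ord_26(7) = 12.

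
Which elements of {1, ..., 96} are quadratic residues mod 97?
Quadratic residues modulo 97: {1, 2, 3, 4, 6, 8, 9, 11, 12, 16, 18, 22, 24, 25, 27, 31, 32, 33, 35, 36, 43, 44, 47, 48, 49, 50, 53, 54, 61, 62, 64, 65, 66, 70, 72, 73, 75, 79, 81, 85, 86, 88, 89, 91, 93, 94, 95, 96}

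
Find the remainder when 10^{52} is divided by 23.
By Fermat: 10^{22} ≡ 1 mod 23. 52 = 2×22 + 8. So 10^{52} ≡ 10^{8} ≡ 2 mod 23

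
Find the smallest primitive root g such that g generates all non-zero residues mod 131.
g = 2. Powers: [2, 4, 8, 16, 32, 64, 128, 125, ...] generates all 130 non-zero residues.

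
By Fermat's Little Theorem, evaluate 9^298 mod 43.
By Fermat: 9^{42} ≡ 1 (mod 43). 298 ≡ 4 (mod 42). So 9^{298} ≡ 9^{4} ≡ 25 (mod 43)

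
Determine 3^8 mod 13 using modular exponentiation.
By repeated squaring (mod 13): 3^{1}≡3, 3^{2}≡9, 3^{4}≡3, 3^{8}≡9. So 3^{8} ≡ 9 (mod 13)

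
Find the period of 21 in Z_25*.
Powers of 21 mod 25: 21^1≡21, 21^2≡16, 21^3≡11, 21^4≡6, 21^5≡1. Order = 5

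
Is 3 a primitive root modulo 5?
ord_5(3) divides 4. For each prime q|4: 3^{2}≡4, none ≡ 1. So 3 has order 4 and is a primitive root mod 5.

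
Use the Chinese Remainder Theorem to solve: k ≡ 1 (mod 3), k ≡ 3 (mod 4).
M = 3 × 4 = 12. M₁ = 4, y₁ ≡ 1 (mod 3). M₂ = 3, y₂ ≡ 3 (mod 4). k = 1×4×1 + 3×3×3 ≡ 7 (mod 12)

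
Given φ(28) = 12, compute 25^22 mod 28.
By Euler: 25^{12} ≡ 1 (mod 28) since gcd(25, 28) = 1. 22 = 1×12 + 10. So 25^{22} ≡ 25^{10} ≡ 25 (mod 28)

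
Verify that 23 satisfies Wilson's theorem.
(22)! mod 23 = 22. Since this equals -1 (mod 23), Wilson confirms 23 is prime.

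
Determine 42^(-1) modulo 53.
Since 53 is prime, by Fermat 42^(-1) ≡ 42^{51} ≡ 24 (mod 53). Verify: 42 × 24 = 1008 ≡ 1 (mod 53)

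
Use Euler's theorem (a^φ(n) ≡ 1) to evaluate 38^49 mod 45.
By Euler: 38^{24} ≡ 1 (mod 45) since gcd(38, 45) = 1. 49 = 2×24 + 1. So 38^{49} ≡ 38^{1} ≡ 38 (mod 45)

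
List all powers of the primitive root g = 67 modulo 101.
67^1, 67^2, ..., 67^{100} mod 101: [67, 45, 86, 5, 32, 23, 26, 25, 59, 14, 29, 24, 93, 70, 44, 19, 61, 47, 18, 95, 2, 33, 90, 71, 10, 64, 46, 52, 50, 17, 28, 58, 48, 85, 39, 88, 38, 21, 94, 36, 89, 4, 66, 79, 41, 20, 27, 92, 3, 100, 34, 56, 15, 96, 69, 78, 75, 76, 42, 87, 72, 77, 8, 31, 57, 82, 40, 54, 83, 6, 99, 68, 11, 30, 91, 37, 55, 49, 51, 84, 73, 43, 53, 16, 62, 13, 63, 80, 7, 65, 12, 97, 35, 22, 60, 81, 74, 9, 98, 1]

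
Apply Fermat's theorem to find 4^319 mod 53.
By Fermat: 4^{52} ≡ 1 mod 53. 319 ≡ 7 mod 52. So 4^{319} ≡ 4^{7} ≡ 7 mod 53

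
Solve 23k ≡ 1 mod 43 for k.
Since 43 is prime, by Fermat 23^(-1) ≡ 23^{41} ≡ 15 mod 43. Verify: 23 × 15 = 345 ≡ 1 mod 43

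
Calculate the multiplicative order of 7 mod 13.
Powers of 7 mod 13: 7^1≡7, 7^2≡10, 7^3≡5, 7^4≡9, 7^5≡11, 7^6≡12, 7^7≡6, 7^8≡3, 7^9≡8, 7^10≡4, 7^11≡2, 7^12≡1. ord_13(7) = 12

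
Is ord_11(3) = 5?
Powers of 3 mod 11: 3^1≡3, 3^2≡9, 3^3≡5, 3^4≡4, 3^5≡1. First k with 3^k≡1 is k=5. Yes, ord_11(3) = 5.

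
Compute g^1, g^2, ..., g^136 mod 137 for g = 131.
131^1, 131^2, ..., 131^{136} mod 137: [131, 36, 58, 63, 33, 76, 92, 133, 24, 130, 42, 22, 5, 107, 43, 16, 41, 28, 106, 49, 117, 120, 102, 73, 110, 25, 124, 78, 80, 68, 3, 119, 108, 37, 52, 99, 91, 2, 125, 72, 116, 126, 66, 15, 47, 129, 48, 123, 84, 44, 10, 77, 86, 32, 82, 56, 75, 98, 97, 103, 67, 9, 83, 50, 111, 19, 23, 136, 6, 101, 79, 74, 104, 61, 45, 4, 113, 7, 95, 115, 132, 30, 94, 121, 96, 109, 31, 88, 20, 17, 35, 64, 27, 112, 13, 59, 57, 69, 134, 18, 29, 100, 85, 38, 46, 135, 12, 65, 21, 11, 71, 122, 90, 8, 89, 14, 53, 93, 127, 60, 51, 105, 55, 81, 62, 39, 40, 34, 70, 128, 54, 87, 26, 118, 114, 1]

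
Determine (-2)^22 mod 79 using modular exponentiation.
By repeated squaring mod 79: (-2)^{1}≡77, (-2)^{2}≡4, (-2)^{4}≡16, (-2)^{8}≡19, (-2)^{16}≡45. Then (-2)^{22} = (-2)^{16+4+2} ≡ 45 × 16 × 4 ≡ 36 mod 79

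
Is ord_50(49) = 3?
Powers of 49 mod 50: 49^1≡49, 49^2≡1. Already 49^2≡1, so the order is 2 < 3. No, the actual order is 2.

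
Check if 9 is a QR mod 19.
By Euler's criterion: 9^{9} ≡ 1 (mod 19). Since this equals 1, 9 is a QR.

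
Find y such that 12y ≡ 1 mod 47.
Since 47 is prime, by Fermat 12^(-1) ≡ 12^{45} ≡ 4 mod 47. Verify: 12 × 4 = 48 ≡ 1 mod 47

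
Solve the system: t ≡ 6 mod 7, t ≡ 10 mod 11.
M = 7 × 11 = 77. M₁ = 11, y₁ ≡ 2 mod 7. M₂ = 7, y₂ ≡ 8 mod 11. t = 6×11×2 + 10×7×8 ≡ 76 mod 77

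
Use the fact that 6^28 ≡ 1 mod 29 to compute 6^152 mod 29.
By Fermat: 6^{28} ≡ 1 mod 29. 152 = 5×28 + 12. So 6^{152} ≡ 6^{12} ≡ 25 mod 29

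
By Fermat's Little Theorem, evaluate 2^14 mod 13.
By Fermat: 2^{12} ≡ 1 (mod 13). So 2^{14} = 2^{12} · 2^{2} ≡ 2^{2} ≡ 4 (mod 13)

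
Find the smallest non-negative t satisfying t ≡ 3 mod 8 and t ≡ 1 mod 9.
M = 8 × 9 = 72. M₁ = 9, y₁ ≡ 1 mod 8. M₂ = 8, y₂ ≡ 8 mod 9. t = 3×9×1 + 1×8×8 ≡ 19 mod 72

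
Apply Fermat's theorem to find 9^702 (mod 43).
By Fermat: 9^{42} ≡ 1 (mod 43). 702 ≡ 30 (mod 42). So 9^{702} ≡ 9^{30} ≡ 35 (mod 43)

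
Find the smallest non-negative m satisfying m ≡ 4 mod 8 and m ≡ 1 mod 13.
M = 8 × 13 = 104. M₁ = 13, y₁ ≡ 5 mod 8. M₂ = 8, y₂ ≡ 5 mod 13. m = 4×13×5 + 1×8×5 ≡ 92 mod 104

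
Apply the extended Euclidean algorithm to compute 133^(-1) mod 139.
Extended GCD: 133(23) + 139(-22) = 1. So 133^(-1) ≡ 23 (mod 139). Verify: 133 × 23 = 3059 ≡ 1 (mod 139)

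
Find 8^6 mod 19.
By repeated squaring mod 19: 8^{1}≡8, 8^{2}≡7, 8^{4}≡11. Then 8^{6} = 8^{4+2} ≡ 11 × 7 ≡ 1 mod 19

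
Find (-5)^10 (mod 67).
By repeated squaring (mod 67): (-5)^{1}≡62, (-5)^{2}≡25, (-5)^{4}≡22, (-5)^{8}≡15. Then (-5)^{10} = (-5)^{8+2} ≡ 15 × 25 ≡ 40 (mod 67)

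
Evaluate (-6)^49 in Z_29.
Using Fermat: (-6)^{28} ≡ 1 mod 29. 49 ≡ 21 mod 28. So (-6)^{49} ≡ (-6)^{21} ≡ 1 mod 29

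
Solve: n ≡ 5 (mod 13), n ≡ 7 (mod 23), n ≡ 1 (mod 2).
M = 13 × 23 × 2 = 598. M₁ = 46, y₁ ≡ 2 (mod 13). M₂ = 26, y₂ ≡ 8 (mod 23). M₃ = 299, y₃ ≡ 1 (mod 2). n = 5×46×2 + 7×26×8 + 1×299×1 ≡ 421 (mod 598)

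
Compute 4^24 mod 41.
By repeated squaring mod 41: 4^{1}≡4, 4^{2}≡16, 4^{4}≡10, 4^{8}≡18, 4^{16}≡37. Then 4^{24} = 4^{16+8} ≡ 37 × 18 ≡ 10 mod 41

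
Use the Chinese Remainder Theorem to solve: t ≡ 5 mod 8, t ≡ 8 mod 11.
M = 8 × 11 = 88. M₁ = 11, y₁ ≡ 3 mod 8. M₂ = 8, y₂ ≡ 7 mod 11. t = 5×11×3 + 8×8×7 ≡ 85 mod 88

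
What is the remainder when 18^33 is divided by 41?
By repeated squaring (mod 41): 18^{1}≡18, 18^{2}≡37, 18^{4}≡16, 18^{8}≡10, 18^{16}≡18, 18^{32}≡37. Then 18^{33} = 18^{32+1} ≡ 37 × 18 ≡ 10 (mod 41)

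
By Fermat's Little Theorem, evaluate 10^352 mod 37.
By Fermat: 10^{36} ≡ 1 mod 37. 352 ≡ 28 mod 36. So 10^{352} ≡ 10^{28} ≡ 10 mod 37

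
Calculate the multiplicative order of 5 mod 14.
Powers of 5 mod 14: 5^1≡5, 5^2≡11, 5^3≡13, 5^4≡9, 5^5≡3, 5^6≡1. So the order of 5 is 6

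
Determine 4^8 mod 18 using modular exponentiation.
By repeated squaring (mod 18): 4^{1}≡4, 4^{2}≡16, 4^{4}≡4, 4^{8}≡16. So 4^{8} ≡ 16 (mod 18)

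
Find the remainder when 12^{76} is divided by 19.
By Fermat: 12^{18} ≡ 1 (mod 19). 76 = 4×18 + 4. So 12^{76} ≡ 12^{4} ≡ 7 (mod 19)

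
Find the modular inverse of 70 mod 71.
Since 71 is prime, by Fermat 70^(-1) ≡ 70^{69} ≡ 70 (mod 71). Verify: 70 × 70 = 4900 ≡ 1 (mod 71)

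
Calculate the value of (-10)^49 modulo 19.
Using Fermat: (-10)^{18} ≡ 1 mod 19. 49 ≡ 13 mod 18. So (-10)^{49} ≡ (-10)^{13} ≡ 6 mod 19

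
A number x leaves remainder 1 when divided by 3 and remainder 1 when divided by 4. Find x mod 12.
M = 3 × 4 = 12. M₁ = 4, y₁ ≡ 1 mod 3. M₂ = 3, y₂ ≡ 3 mod 4. x = 1×4×1 + 1×3×3 ≡ 1 mod 12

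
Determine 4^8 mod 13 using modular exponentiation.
By repeated squaring (mod 13): 4^{1}≡4, 4^{2}≡3, 4^{4}≡9, 4^{8}≡3. So 4^{8} ≡ 3 (mod 13)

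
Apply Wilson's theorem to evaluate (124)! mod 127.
(126)! = (124)! × (125) × (126) ≡ -1 (mod 127). So (124)! ≡ -1 × [(126)(125)]^(-1) ≡ 63 (mod 127)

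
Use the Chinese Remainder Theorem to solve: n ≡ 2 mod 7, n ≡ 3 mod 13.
M = 7 × 13 = 91. M₁ = 13, y₁ ≡ 6 mod 7. M₂ = 7, y₂ ≡ 2 mod 13. n = 2×13×6 + 3×7×2 ≡ 16 mod 91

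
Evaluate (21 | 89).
(21/89) = 21^{44} mod 89 = 1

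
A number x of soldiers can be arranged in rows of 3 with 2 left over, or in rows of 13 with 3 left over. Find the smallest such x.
M = 3 × 13 = 39. M₁ = 13, y₁ ≡ 1 mod 3. M₂ = 3, y₂ ≡ 9 mod 13. x = 2×13×1 + 3×3×9 ≡ 29 mod 39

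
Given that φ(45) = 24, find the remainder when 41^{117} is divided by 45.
By Euler: 41^{24} ≡ 1 (mod 45) since gcd(41, 45) = 1. 117 = 4×24 + 21. So 41^{117} ≡ 41^{21} ≡ 26 (mod 45)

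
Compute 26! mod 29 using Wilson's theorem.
(28)! = (26)! × (27) × (28) ≡ -1 mod 29. So (26)! ≡ -1 × [(28)(27)]^(-1) ≡ 14 mod 29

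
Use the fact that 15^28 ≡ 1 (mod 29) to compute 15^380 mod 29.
By Fermat: 15^{28} ≡ 1 (mod 29). 380 ≡ 16 (mod 28). So 15^{380} ≡ 15^{16} ≡ 7 (mod 29)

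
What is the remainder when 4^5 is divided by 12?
By repeated squaring mod 12: 4^{1}≡4, 4^{2}≡4, 4^{4}≡4. Then 4^{5} = 4^{4+1} ≡ 4 × 4 ≡ 4 mod 12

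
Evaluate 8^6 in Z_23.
By repeated squaring mod 23: 8^{1}≡8, 8^{2}≡18, 8^{4}≡2. Then 8^{6} = 8^{4+2} ≡ 2 × 18 ≡ 13 mod 23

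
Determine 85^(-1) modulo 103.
Since 103 is prime, by Fermat 85^(-1) ≡ 85^{101} ≡ 40 mod 103. Verify: 85 × 40 = 3400 ≡ 1 mod 103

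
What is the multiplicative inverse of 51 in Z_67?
Since 67 is prime, by Fermat 51^(-1) ≡ 51^{65} ≡ 46 mod 67. Verify: 51 × 46 = 2346 ≡ 1 mod 67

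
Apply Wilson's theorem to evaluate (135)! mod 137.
(136)! = (135)! × (136) ≡ -1 mod 137. So (135)! ≡ -1 × (136)^(-1) ≡ (-1)×(-1) = 1 mod 137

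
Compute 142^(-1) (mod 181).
Since 181 is prime, by Fermat 142^(-1) ≡ 142^{179} ≡ 116 (mod 181). Verify: 142 × 116 = 16472 ≡ 1 (mod 181)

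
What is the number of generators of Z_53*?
A prime p has φ(p-1) primitive roots; here φ(52) = 24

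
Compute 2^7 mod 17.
By repeated squaring (mod 17): 2^{1}≡2, 2^{2}≡4, 2^{4}≡16. Then 2^{7} = 2^{4+2+1} ≡ 16 × 4 × 2 ≡ 9 (mod 17)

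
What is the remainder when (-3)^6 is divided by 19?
By repeated squaring (mod 19): (-3)^{1}≡16, (-3)^{2}≡9, (-3)^{4}≡5. Then (-3)^{6} = (-3)^{4+2} ≡ 5 × 9 ≡ 7 (mod 19)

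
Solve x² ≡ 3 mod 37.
The square roots of 3 mod 37 are 22 and 15. Verify: 22² = 484 ≡ 3 mod 37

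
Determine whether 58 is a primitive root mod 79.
58^{26} ≡ 1 (mod 79) and 26 < 78, so ord_79(58) = 26 ≠ 78 and 58 is not a primitive root.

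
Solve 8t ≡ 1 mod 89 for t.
Since 89 is prime, by Fermat 8^(-1) ≡ 8^{87} ≡ 78 mod 89. Verify: 8 × 78 = 624 ≡ 1 mod 89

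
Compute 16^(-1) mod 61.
Since 61 is prime, by Fermat 16^(-1) ≡ 16^{59} ≡ 42 mod 61. Verify: 16 × 42 = 672 ≡ 1 mod 61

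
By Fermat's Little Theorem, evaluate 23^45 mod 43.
By Fermat: 23^{42} ≡ 1 (mod 43). So 23^{45} = 23^{42} · 23^{3} ≡ 23^{3} ≡ 41 (mod 43)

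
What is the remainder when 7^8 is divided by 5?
Using Fermat: 7^{4} ≡ 1 mod 5. 8 ≡ 0 mod 4. So 7^{8} ≡ 7^{0} ≡ 1 mod 5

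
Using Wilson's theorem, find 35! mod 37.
(36)! = (35)! × (36) ≡ -1 mod 37. So (35)! ≡ -1 × (36)^(-1) ≡ (-1)×(-1) = 1 mod 37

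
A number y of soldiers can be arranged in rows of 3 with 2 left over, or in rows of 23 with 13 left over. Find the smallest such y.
M = 3 × 23 = 69. M₁ = 23, y₁ ≡ 2 mod 3. M₂ = 3, y₂ ≡ 8 mod 23. y = 2×23×2 + 13×3×8 ≡ 59 mod 69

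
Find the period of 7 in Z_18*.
Powers of 7 mod 18: 7^1≡7, 7^2≡13, 7^3≡1. So the order of 7 is 3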